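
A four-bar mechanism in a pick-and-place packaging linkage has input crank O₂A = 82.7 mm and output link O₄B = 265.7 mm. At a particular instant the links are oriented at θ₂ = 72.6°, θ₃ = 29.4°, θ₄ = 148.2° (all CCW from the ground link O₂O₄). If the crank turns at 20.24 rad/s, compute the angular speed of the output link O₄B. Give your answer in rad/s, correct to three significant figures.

ω₂ = 20.24 rad/s
Differentiating the loop-closure r₂e^{iθ₂}+r₃e^{iθ₃}=r₁+r₄e^{iθ₄} gives r₂ω₂e^{iθ₂}+r₃ω₃e^{iθ₃}=r₄ω₄e^{iθ₄}.
Eliminating the other unknown: ω₄ = r₂ω₂ sin(θ₂−θ₃) / [r₄ sin(θ₄−θ₃)].
Numerator sine = +0.68455; denominator sine = +0.87631.
Result = 0.0827·20.24·(+0.68455) / (0.2657·(+0.87631)) = +4.9212 rad/s; magnitude 4.9212 rad/s.

4.92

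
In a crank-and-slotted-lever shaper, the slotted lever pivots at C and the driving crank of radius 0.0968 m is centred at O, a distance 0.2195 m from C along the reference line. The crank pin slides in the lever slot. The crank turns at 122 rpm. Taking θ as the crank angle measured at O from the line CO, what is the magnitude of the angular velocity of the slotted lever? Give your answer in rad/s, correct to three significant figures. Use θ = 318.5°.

ω = 12.78 rad/s (from 122 rpm).
Crank pin A relative to C: A = (d + r cosθ, r sinθ); lever angle φ = atan2(r sinθ, d + r cosθ).
Differentiating tanφ: φ̇ = rω(d cosθ + r)/(d² + r² + 2dr cosθ).
d² + r² + 2dr cosθ = |CA|² = 0.0893775 m²;  d cosθ + r = +0.2612 m.
|ω_lever| = |0.0968·12.78·+0.2612| / 0.0893775 = 3.6141 rad/s.

3.61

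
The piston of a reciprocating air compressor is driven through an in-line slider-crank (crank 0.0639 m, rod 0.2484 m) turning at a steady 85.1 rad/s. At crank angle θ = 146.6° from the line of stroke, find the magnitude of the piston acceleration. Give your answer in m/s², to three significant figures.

ω = 85.1 rad/s
x(θ) = r cosθ + √(L² − r² sin²θ); with ω constant, a = ω²·d²x/dθ².
d²x/dθ² = −r cosθ − r²(cos2θ)/√u − r⁴ sin²2θ/(4u^{3/2}),  u = L² − r² sin²θ = 0.0604652 m².
Substituting r = 0.0639 m, L = 0.2484 m, θ = 146.6°: d²x/dθ² = +0.046568 m.
a = ω²·d²x/dθ² = (85.1)²·(+0.046568) = +337.25 m/s²;  |a| = 337.25 m/s².

337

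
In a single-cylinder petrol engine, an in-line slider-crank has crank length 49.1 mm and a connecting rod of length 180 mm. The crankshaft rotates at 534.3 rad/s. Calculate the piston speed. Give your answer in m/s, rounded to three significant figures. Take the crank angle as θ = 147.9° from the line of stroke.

10.7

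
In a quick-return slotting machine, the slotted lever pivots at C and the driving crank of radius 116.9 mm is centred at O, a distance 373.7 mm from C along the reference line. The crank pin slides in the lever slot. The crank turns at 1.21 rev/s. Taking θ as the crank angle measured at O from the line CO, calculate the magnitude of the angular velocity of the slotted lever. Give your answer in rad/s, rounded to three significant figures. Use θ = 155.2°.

ω = 7.603 rad/s (from 1.21 rev/s).
Crank pin A relative to C: A = (d + r cosθ, r sinθ); lever angle φ = atan2(r sinθ, d + r cosθ).
Differentiating tanφ: φ̇ = rω(d cosθ + r)/(d² + r² + 2dr cosθ).
d² + r² + 2dr cosθ = |CA|² = 0.0740038 m²;  d cosθ + r = -0.22234 m.
|ω_lever| = |0.1169·7.603·-0.22234| / 0.0740038 = 2.6702 rad/s.

2.67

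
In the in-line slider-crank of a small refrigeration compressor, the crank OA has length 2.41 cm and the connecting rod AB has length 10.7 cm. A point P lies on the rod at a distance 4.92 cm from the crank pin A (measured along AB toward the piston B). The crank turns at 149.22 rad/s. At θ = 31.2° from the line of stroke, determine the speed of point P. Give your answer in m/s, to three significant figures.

ω = 149.2 rad/s.  Crank-pin speed |V_A| = rω = 3.5962 m/s, perpendicular to OA.
Rod angle: sinφ = −(r/L) sinθ ⇒ φ = -6.700°; ω_rod = −rω cosθ/√(L²−r²sin²θ) = -28.946 rad/s.
V_P = V_A + ω_rod × AP, with AP = 0.0492 m along the rod.
Components: V_Px = −rω sinθ − a·ω_rod·sinφ = -2.0291 m/s;  V_Py = rω cosθ + a·ω_rod·cosφ = +1.6616 m/s.
|V_P| = √(V_Px² + V_Py²) = 2.6227 m/s.

2.62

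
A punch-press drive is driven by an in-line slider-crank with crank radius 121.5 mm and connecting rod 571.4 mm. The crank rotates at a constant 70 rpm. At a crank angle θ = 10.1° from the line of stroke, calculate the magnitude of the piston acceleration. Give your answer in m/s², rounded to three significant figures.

7.73

ω = 2π·70/60 = 7.33 rad/s
x(θ) = r cosθ + √(L² − r² sin²θ); with ω constant, a = ω²·d²x/dθ².
d²x/dθ² = −r cosθ − r²(cos2θ)/√u − r⁴ sin²2θ/(4u^{3/2}),  u = L² − r² sin²θ = 0.326044 m².
Substituting r = 0.1215 m, L = 0.5714 m, θ = 10.1°: d²x/dθ² = -0.14392 m.
a = ω²·d²x/dθ² = (7.33)²·(-0.14392) = -7.7332 m/s²;  |a| = 7.7332 m/s².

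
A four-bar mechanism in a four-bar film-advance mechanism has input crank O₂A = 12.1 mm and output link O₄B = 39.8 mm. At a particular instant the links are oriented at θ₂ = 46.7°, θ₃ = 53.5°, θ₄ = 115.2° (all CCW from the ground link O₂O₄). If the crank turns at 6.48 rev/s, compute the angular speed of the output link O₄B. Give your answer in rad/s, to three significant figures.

1.66

ω₂ = 40.72 rad/s (from 6.48 rev/s).
Differentiating the loop-closure r₂e^{iθ₂}+r₃e^{iθ₃}=r₁+r₄e^{iθ₄} gives r₂ω₂e^{iθ₂}+r₃ω₃e^{iθ₃}=r₄ω₄e^{iθ₄}.
Eliminating the other unknown: ω₄ = r₂ω₂ sin(θ₂−θ₃) / [r₄ sin(θ₄−θ₃)].
Numerator sine = -0.11840; denominator sine = +0.88048.
Result = 0.0121·40.72·(-0.11840) / (0.0398·(+0.88048)) = -1.6646 rad/s; magnitude 1.6646 rad/s.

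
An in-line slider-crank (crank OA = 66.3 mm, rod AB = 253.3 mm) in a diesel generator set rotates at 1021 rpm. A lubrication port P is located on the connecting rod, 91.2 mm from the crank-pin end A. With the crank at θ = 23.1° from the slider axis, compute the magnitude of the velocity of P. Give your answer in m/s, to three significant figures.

ω = 106.9 rad/s.  Crank-pin speed |V_A| = rω = 7.0887 m/s, perpendicular to OA.
Rod angle: sinφ = −(r/L) sinθ ⇒ φ = -5.894°; ω_rod = −rω cosθ/√(L²−r²sin²θ) = -25.878 rad/s.
V_P = V_A + ω_rod × AP, with AP = 0.0912 m along the rod.
Components: V_Px = −rω sinθ − a·ω_rod·sinφ = -3.0235 m/s;  V_Py = rω cosθ + a·ω_rod·cosφ = +4.1727 m/s.
|V_P| = √(V_Px² + V_Py²) = 5.153 m/s.

5.15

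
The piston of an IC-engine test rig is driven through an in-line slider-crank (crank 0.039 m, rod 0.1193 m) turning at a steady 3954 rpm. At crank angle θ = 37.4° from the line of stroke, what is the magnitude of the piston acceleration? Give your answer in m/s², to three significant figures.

ω = 2π·3954/60 = 414.1 rad/s
x(θ) = r cosθ + √(L² − r² sin²θ); with ω constant, a = ω²·d²x/dθ².
d²x/dθ² = −r cosθ − r²(cos2θ)/√u − r⁴ sin²2θ/(4u^{3/2}),  u = L² − r² sin²θ = 0.0136714 m².
Substituting r = 0.039 m, L = 0.1193 m, θ = 37.4°: d²x/dθ² = -0.03473 m.
a = ω²·d²x/dθ² = (414.1)²·(-0.03473) = -5954.3 m/s²;  |a| = 5954.3 m/s².

5950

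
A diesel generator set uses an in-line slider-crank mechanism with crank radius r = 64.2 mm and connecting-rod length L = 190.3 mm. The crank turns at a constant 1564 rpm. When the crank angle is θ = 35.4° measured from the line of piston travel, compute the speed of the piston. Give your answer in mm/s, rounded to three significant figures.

7800

ω = 2π·1564/60 = 163.8 rad/s
For an in-line slider-crank, x = r cosθ + √(L² − r² sin²θ), so v = −rω sinθ·[1 + r cosθ/√(L² − r² sin²θ)].
With r = 0.0642 m, L = 0.1903 m, θ = 35.4°: √(L² − r² sin²θ) = 0.18663 m.
v = −0.0642·163.8·0.57928·[1 + 0.0642·0.81513/0.18663] = -7.7989 m/s.
|v| = 7.7989 m/s = 7798.9 mm/s.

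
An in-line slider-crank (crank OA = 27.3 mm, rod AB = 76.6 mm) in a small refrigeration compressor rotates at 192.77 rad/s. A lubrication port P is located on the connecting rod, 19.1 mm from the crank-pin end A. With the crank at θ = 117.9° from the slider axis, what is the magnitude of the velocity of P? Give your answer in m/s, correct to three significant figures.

4.82

ω = 192.8 rad/s.  Crank-pin speed |V_A| = rω = 5.2626 m/s, perpendicular to OA.
Rod angle: sinφ = −(r/L) sinθ ⇒ φ = -18.359°; ω_rod = −rω cosθ/√(L²−r²sin²θ) = +33.872 rad/s.
V_P = V_A + ω_rod × AP, with AP = 0.0191 m along the rod.
Components: V_Px = −rω sinθ − a·ω_rod·sinφ = -4.4472 m/s;  V_Py = rω cosθ + a·ω_rod·cosφ = -1.8485 m/s.
|V_P| = √(V_Px² + V_Py²) = 4.816 m/s.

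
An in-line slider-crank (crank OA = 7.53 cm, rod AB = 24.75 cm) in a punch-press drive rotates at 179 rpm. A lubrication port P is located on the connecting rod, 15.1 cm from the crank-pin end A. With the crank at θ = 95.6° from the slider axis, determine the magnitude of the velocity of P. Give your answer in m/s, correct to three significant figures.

ω = 18.74 rad/s.  Crank-pin speed |V_A| = rω = 1.4115 m/s, perpendicular to OA.
Rod angle: sinφ = −(r/L) sinθ ⇒ φ = -17.625°; ω_rod = −rω cosθ/√(L²−r²sin²θ) = +0.58392 rad/s.
V_P = V_A + ω_rod × AP, with AP = 0.151 m along the rod.
Components: V_Px = −rω sinθ − a·ω_rod·sinφ = -1.3781 m/s;  V_Py = rω cosθ + a·ω_rod·cosφ = -0.053703 m/s.
|V_P| = √(V_Px² + V_Py²) = 1.3791 m/s.

1.38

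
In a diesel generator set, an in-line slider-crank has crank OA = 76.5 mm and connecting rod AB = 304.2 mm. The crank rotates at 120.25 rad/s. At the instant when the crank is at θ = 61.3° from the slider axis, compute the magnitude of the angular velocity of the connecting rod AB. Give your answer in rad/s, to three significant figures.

ω = 120.2 rad/s
The rod makes angle φ with the slider axis where L sinφ = r sinθ; differentiating, L cosφ·φ̇ = r ω cosθ.
L cosφ = √(L² − r² sin²θ) = 0.29671 m.
|ω_rod| = r ω |cosθ| / √(L² − r² sin²θ) = 0.0765·120.2·0.48022/0.29671 = 14.889 rad/s.

14.9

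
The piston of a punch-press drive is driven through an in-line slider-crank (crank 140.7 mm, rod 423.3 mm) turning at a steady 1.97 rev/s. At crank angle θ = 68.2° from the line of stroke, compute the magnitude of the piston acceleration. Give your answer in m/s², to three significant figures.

2.66

ω = 2π·1.97 = 12.38 rad/s
x(θ) = r cosθ + √(L² − r² sin²θ); with ω constant, a = ω²·d²x/dθ².
d²x/dθ² = −r cosθ − r²(cos2θ)/√u − r⁴ sin²2θ/(4u^{3/2}),  u = L² − r² sin²θ = 0.162117 m².
Substituting r = 0.1407 m, L = 0.4233 m, θ = 68.2°: d²x/dθ² = -0.01736 m.
a = ω²·d²x/dθ² = (12.38)²·(-0.01736) = -2.6597 m/s²;  |a| = 2.6597 m/s².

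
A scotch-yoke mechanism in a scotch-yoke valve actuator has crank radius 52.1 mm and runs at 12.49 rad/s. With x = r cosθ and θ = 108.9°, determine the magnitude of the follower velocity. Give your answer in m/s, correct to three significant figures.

ω = 12.49 rad/s
x = r cosθ ⇒ ẋ = −rω sinθ.
|v| = rω|sinθ| = 0.0521·12.49·|sin 108.9°| = 0.61565 m/s.

0.616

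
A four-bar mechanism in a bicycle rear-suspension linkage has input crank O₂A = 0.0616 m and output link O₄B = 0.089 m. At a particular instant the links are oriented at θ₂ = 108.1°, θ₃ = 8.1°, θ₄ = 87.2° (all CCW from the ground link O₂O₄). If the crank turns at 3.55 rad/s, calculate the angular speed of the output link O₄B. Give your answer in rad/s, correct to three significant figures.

2.46

ω₂ = 3.55 rad/s
Differentiating the loop-closure r₂e^{iθ₂}+r₃e^{iθ₃}=r₁+r₄e^{iθ₄} gives r₂ω₂e^{iθ₂}+r₃ω₃e^{iθ₃}=r₄ω₄e^{iθ₄}.
Eliminating the other unknown: ω₄ = r₂ω₂ sin(θ₂−θ₃) / [r₄ sin(θ₄−θ₃)].
Numerator sine = +0.98481; denominator sine = +0.98196.
Result = 0.0616·3.55·(+0.98481) / (0.089·(+0.98196)) = +2.4642 rad/s; magnitude 2.4642 rad/s.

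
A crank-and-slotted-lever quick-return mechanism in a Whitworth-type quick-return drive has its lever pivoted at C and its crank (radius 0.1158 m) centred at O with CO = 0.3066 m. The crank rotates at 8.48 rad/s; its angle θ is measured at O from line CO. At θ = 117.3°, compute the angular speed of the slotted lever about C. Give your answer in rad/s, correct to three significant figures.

0.326

ω = 8.48 rad/s
Crank pin A relative to C: A = (d + r cosθ, r sinθ); lever angle φ = atan2(r sinθ, d + r cosθ).
Differentiating tanφ: φ̇ = rω(d cosθ + r)/(d² + r² + 2dr cosθ).
d² + r² + 2dr cosθ = |CA|² = 0.0748452 m²;  d cosθ + r = -0.024822 m.
|ω_lever| = |0.1158·8.48·-0.024822| / 0.0748452 = 0.32567 rad/s.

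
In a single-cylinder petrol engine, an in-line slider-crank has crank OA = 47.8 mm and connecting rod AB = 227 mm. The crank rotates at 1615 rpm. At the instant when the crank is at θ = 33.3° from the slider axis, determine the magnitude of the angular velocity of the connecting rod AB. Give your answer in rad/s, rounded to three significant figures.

ω = 169.1 rad/s (converted from 1615 rpm).
The rod makes angle φ with the slider axis where L sinφ = r sinθ; differentiating, L cosφ·φ̇ = r ω cosθ.
L cosφ = √(L² − r² sin²θ) = 0.22548 m.
|ω_rod| = r ω |cosθ| / √(L² − r² sin²θ) = 0.0478·169.1·0.83581/0.22548 = 29.966 rad/s.

30.0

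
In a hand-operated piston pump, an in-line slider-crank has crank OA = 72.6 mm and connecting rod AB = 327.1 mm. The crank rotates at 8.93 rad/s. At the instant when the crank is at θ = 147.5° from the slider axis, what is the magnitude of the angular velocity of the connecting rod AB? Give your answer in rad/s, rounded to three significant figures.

1.68

ω = 8.93 rad/s
The rod makes angle φ with the slider axis where L sinφ = r sinθ; differentiating, L cosφ·φ̇ = r ω cosθ.
L cosφ = √(L² − r² sin²θ) = 0.32477 m.
|ω_rod| = r ω |cosθ| / √(L² − r² sin²θ) = 0.0726·8.93·0.84339/0.32477 = 1.6836 rad/s.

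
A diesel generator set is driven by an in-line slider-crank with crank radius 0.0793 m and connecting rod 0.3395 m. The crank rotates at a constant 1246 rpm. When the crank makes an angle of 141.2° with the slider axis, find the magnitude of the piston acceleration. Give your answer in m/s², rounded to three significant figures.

979

ω = 2π·1246/60 = 130.5 rad/s
x(θ) = r cosθ + √(L² − r² sin²θ); with ω constant, a = ω²·d²x/dθ².
d²x/dθ² = −r cosθ − r²(cos2θ)/√u − r⁴ sin²2θ/(4u^{3/2}),  u = L² − r² sin²θ = 0.112791 m².
Substituting r = 0.0793 m, L = 0.3395 m, θ = 141.2°: d²x/dθ² = +0.057532 m.
a = ω²·d²x/dθ² = (130.5)²·(+0.057532) = +979.49 m/s²;  |a| = 979.49 m/s².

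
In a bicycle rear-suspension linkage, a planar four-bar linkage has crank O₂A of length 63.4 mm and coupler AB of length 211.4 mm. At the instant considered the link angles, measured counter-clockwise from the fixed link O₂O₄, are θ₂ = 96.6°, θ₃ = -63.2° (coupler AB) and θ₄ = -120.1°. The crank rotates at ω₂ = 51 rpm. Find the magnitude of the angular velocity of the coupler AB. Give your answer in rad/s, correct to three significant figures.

ω₂ = 5.341 rad/s (from 51 rpm).
Differentiating the loop-closure r₂e^{iθ₂}+r₃e^{iθ₃}=r₁+r₄e^{iθ₄} gives r₂ω₂e^{iθ₂}+r₃ω₃e^{iθ₃}=r₄ω₄e^{iθ₄}.
Eliminating the other unknown: ω₃ = r₂ω₂ sin(θ₄−θ₂) / [r₃ sin(θ₃−θ₄)].
Numerator sine = +0.59763; denominator sine = +0.83772.
Result = 0.0634·5.341·(+0.59763) / (0.2114·(+0.83772)) = +1.1427 rad/s; magnitude 1.1427 rad/s.

1.14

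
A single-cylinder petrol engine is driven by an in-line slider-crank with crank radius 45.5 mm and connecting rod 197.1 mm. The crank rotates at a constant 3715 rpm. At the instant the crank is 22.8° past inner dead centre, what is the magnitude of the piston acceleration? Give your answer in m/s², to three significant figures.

ω = 2π·3715/60 = 389 rad/s
x(θ) = r cosθ + √(L² − r² sin²θ); with ω constant, a = ω²·d²x/dθ².
d²x/dθ² = −r cosθ − r²(cos2θ)/√u − r⁴ sin²2θ/(4u^{3/2}),  u = L² − r² sin²θ = 0.0385375 m².
Substituting r = 0.0455 m, L = 0.1971 m, θ = 22.8°: d²x/dθ² = -0.049396 m.
a = ω²·d²x/dθ² = (389)²·(-0.049396) = -7475.9 m/s²;  |a| = 7475.9 m/s².

7480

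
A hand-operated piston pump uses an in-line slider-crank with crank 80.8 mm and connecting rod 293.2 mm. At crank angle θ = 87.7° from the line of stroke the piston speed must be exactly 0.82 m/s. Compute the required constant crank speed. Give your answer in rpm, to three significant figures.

95.9

For an in-line slider-crank, |v_piston| = rω|sinθ|·[1 + r cosθ/√(L² − r² sin²θ)].
With r = 0.0808 m, L = 0.2932 m, θ = 87.7°: the bracketed kinematic factor |dx/dθ| = 0.081664 m.
ω = v/|dx/dθ| = 0.82/0.081664 = 10.041 rad/s.
N = 60ω/(2π) = 95.886 rpm.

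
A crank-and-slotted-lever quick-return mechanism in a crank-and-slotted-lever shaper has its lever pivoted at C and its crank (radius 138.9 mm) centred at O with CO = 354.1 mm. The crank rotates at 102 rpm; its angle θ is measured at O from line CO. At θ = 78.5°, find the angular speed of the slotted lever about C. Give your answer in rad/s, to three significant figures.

ω = 10.68 rad/s (from 102 rpm).
Crank pin A relative to C: A = (d + r cosθ, r sinθ); lever angle φ = atan2(r sinθ, d + r cosθ).
Differentiating tanφ: φ̇ = rω(d cosθ + r)/(d² + r² + 2dr cosθ).
d² + r² + 2dr cosθ = |CA|² = 0.164292 m²;  d cosθ + r = +0.2095 m.
|ω_lever| = |0.1389·10.68·+0.2095| / 0.164292 = 1.8919 rad/s.

1.89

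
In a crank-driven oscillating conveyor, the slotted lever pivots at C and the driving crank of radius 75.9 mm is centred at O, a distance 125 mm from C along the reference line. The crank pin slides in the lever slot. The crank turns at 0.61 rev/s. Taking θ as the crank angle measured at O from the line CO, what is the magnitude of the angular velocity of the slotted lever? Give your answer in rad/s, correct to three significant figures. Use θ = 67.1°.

1.26

ω = 3.833 rad/s (from 0.61 rev/s).
Crank pin A relative to C: A = (d + r cosθ, r sinθ); lever angle φ = atan2(r sinθ, d + r cosθ).
Differentiating tanφ: φ̇ = rω(d cosθ + r)/(d² + r² + 2dr cosθ).
d² + r² + 2dr cosθ = |CA|² = 0.0287694 m²;  d cosθ + r = +0.12454 m.
|ω_lever| = |0.0759·3.833·+0.12454| / 0.0287694 = 1.2593 rad/s.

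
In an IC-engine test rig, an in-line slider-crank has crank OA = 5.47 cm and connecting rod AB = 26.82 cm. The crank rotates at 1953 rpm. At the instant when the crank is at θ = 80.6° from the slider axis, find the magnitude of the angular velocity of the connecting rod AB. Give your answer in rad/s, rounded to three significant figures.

6.95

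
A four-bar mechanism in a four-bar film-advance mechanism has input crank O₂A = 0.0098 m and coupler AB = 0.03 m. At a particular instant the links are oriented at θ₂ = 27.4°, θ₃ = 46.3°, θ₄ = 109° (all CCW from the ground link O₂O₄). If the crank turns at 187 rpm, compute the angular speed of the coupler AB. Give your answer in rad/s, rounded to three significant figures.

7.12

ω₂ = 19.58 rad/s (from 187 rpm).
Differentiating the loop-closure r₂e^{iθ₂}+r₃e^{iθ₃}=r₁+r₄e^{iθ₄} gives r₂ω₂e^{iθ₂}+r₃ω₃e^{iθ₃}=r₄ω₄e^{iθ₄}.
Eliminating the other unknown: ω₃ = r₂ω₂ sin(θ₄−θ₂) / [r₃ sin(θ₃−θ₄)].
Numerator sine = +0.98927; denominator sine = -0.88862.
Result = 0.0098·19.58·(+0.98927) / (0.03·(-0.88862)) = -7.1216 rad/s; magnitude 7.1216 rad/s.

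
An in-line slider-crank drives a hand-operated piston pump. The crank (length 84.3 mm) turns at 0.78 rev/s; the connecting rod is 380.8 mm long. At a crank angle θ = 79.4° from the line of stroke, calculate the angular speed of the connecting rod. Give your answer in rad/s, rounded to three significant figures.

ω = 4.901 rad/s (converted from 0.78 rev/s).
The rod makes angle φ with the slider axis where L sinφ = r sinθ; differentiating, L cosφ·φ̇ = r ω cosθ.
L cosφ = √(L² − r² sin²θ) = 0.37168 m.
|ω_rod| = r ω |cosθ| / √(L² − r² sin²θ) = 0.0843·4.901·0.18395/0.37168 = 0.20448 rad/s.

0.204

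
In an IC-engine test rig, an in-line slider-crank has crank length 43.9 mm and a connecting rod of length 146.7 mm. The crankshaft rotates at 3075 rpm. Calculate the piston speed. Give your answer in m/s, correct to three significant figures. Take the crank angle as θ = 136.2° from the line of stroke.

7.62

ω = 2π·3075/60 = 322 rad/s
For an in-line slider-crank, x = r cosθ + √(L² − r² sin²θ), so v = −rω sinθ·[1 + r cosθ/√(L² − r² sin²θ)].
With r = 0.0439 m, L = 0.1467 m, θ = 136.2°: √(L² − r² sin²θ) = 0.14352 m.
v = −0.0439·322·0.69214·[1 + 0.0439·-0.72176/0.14352] = -7.6243 m/s.
|v| = 7.6243 m/s.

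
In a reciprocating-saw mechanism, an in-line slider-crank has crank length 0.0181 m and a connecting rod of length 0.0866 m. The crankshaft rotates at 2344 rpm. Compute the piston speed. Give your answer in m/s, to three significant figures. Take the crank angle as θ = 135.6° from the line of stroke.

ω = 2π·2344/60 = 245.5 rad/s
For an in-line slider-crank, x = r cosθ + √(L² − r² sin²θ), so v = −rω sinθ·[1 + r cosθ/√(L² − r² sin²θ)].
With r = 0.0181 m, L = 0.0866 m, θ = 135.6°: √(L² − r² sin²θ) = 0.085669 m.
v = −0.0181·245.5·0.69966·[1 + 0.0181·-0.71447/0.085669] = -2.6393 m/s.
|v| = 2.6393 m/s.

2.64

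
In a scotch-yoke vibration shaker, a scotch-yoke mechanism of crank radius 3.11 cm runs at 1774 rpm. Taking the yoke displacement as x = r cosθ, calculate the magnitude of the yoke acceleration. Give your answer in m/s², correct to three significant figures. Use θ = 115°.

454

ω = 185.8 rad/s (from 1774 rpm).
x = r cosθ ⇒ ẍ = −rω² cosθ (ω constant).
|a| = rω²|cosθ| = 0.0311·(185.8)²·|cos 115°| = 453.6 m/s².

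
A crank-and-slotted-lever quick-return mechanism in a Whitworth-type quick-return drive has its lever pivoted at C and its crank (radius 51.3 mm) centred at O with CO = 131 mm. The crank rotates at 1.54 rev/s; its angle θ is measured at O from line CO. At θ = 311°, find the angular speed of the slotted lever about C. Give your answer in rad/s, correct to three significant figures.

ω = 9.676 rad/s (from 1.54 rev/s).
Crank pin A relative to C: A = (d + r cosθ, r sinθ); lever angle φ = atan2(r sinθ, d + r cosθ).
Differentiating tanφ: φ̇ = rω(d cosθ + r)/(d² + r² + 2dr cosθ).
d² + r² + 2dr cosθ = |CA|² = 0.0286105 m²;  d cosθ + r = +0.13724 m.
|ω_lever| = |0.0513·9.676·+0.13724| / 0.0286105 = 2.3811 rad/s.

2.38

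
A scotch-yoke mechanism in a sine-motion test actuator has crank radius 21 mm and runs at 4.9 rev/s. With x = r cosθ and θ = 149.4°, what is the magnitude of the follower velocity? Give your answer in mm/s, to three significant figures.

329

ω = 30.79 rad/s (from 4.9 rev/s).
x = r cosθ ⇒ ẋ = −rω sinθ.
|v| = rω|sinθ| = 0.021·30.79·|sin 149.4°| = 0.32912 m/s = 329.12 mm/s.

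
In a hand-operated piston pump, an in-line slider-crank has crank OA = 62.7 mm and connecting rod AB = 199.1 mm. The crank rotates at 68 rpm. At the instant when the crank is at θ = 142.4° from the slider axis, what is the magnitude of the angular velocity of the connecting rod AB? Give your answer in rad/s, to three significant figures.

ω = 7.121 rad/s (converted from 68 rpm).
The rod makes angle φ with the slider axis where L sinφ = r sinθ; differentiating, L cosφ·φ̇ = r ω cosθ.
L cosφ = √(L² − r² sin²θ) = 0.19539 m.
|ω_rod| = r ω |cosθ| / √(L² − r² sin²θ) = 0.0627·7.121·0.79229/0.19539 = 1.8105 rad/s.

1.81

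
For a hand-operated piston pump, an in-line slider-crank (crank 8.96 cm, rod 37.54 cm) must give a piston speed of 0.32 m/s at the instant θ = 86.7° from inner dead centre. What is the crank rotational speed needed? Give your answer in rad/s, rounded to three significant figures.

For an in-line slider-crank, |v_piston| = rω|sinθ|·[1 + r cosθ/√(L² − r² sin²θ)].
With r = 0.0896 m, L = 0.3754 m, θ = 86.7°: the bracketed kinematic factor |dx/dθ| = 0.090717 m.
ω = v/|dx/dθ| = 0.32/0.090717 = 3.5275 rad/s.

3.53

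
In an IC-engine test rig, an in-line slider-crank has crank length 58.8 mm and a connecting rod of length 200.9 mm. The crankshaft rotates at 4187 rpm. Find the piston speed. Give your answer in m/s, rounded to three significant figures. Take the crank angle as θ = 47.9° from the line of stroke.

ω = 2π·4187/60 = 438.5 rad/s
For an in-line slider-crank, x = r cosθ + √(L² − r² sin²θ), so v = −rω sinθ·[1 + r cosθ/√(L² − r² sin²θ)].
With r = 0.0588 m, L = 0.2009 m, θ = 47.9°: √(L² − r² sin²θ) = 0.19611 m.
v = −0.0588·438.5·0.74198·[1 + 0.0588·0.67043/0.19611] = -22.975 m/s.
|v| = 22.975 m/s.

23.0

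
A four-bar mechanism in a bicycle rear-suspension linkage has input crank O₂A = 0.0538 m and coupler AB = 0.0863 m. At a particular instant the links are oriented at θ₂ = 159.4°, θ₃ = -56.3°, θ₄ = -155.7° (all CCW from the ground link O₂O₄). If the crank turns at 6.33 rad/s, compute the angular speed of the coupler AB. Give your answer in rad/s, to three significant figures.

2.82

ω₂ = 6.33 rad/s
Differentiating the loop-closure r₂e^{iθ₂}+r₃e^{iθ₃}=r₁+r₄e^{iθ₄} gives r₂ω₂e^{iθ₂}+r₃ω₃e^{iθ₃}=r₄ω₄e^{iθ₄}.
Eliminating the other unknown: ω₃ = r₂ω₂ sin(θ₄−θ₂) / [r₃ sin(θ₃−θ₄)].
Numerator sine = +0.70587; denominator sine = +0.98657.
Result = 0.0538·6.33·(+0.70587) / (0.0863·(+0.98657)) = +2.8234 rad/s; magnitude 2.8234 rad/s.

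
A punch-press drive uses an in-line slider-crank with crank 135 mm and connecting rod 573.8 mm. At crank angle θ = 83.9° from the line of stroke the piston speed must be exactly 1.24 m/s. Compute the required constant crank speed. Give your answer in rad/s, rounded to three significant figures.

9.01

For an in-line slider-crank, |v_piston| = rω|sinθ|·[1 + r cosθ/√(L² − r² sin²θ)].
With r = 0.135 m, L = 0.5738 m, θ = 83.9°: the bracketed kinematic factor |dx/dθ| = 0.13769 m.
ω = v/|dx/dθ| = 1.24/0.13769 = 9.0059 rad/s.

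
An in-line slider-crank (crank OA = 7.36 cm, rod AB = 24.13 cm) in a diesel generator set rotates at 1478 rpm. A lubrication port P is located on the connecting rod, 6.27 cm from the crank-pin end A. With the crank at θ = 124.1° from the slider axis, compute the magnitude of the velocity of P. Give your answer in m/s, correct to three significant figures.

10.2

ω = 154.8 rad/s.  Crank-pin speed |V_A| = rω = 11.391 m/s, perpendicular to OA.
Rod angle: sinφ = −(r/L) sinθ ⇒ φ = -14.630°; ω_rod = −rω cosθ/√(L²−r²sin²θ) = +27.354 rad/s.
V_P = V_A + ω_rod × AP, with AP = 0.0627 m along the rod.
Components: V_Px = −rω sinθ − a·ω_rod·sinφ = -8.9997 m/s;  V_Py = rω cosθ + a·ω_rod·cosφ = -4.727 m/s.
|V_P| = √(V_Px² + V_Py²) = 10.166 m/s.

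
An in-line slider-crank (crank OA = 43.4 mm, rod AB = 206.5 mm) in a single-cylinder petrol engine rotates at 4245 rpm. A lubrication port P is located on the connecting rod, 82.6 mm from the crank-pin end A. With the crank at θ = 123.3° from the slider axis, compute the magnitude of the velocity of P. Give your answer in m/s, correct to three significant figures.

ω = 444.5 rad/s.  Crank-pin speed |V_A| = rω = 19.293 m/s, perpendicular to OA.
Rod angle: sinφ = −(r/L) sinθ ⇒ φ = -10.117°; ω_rod = −rω cosθ/√(L²−r²sin²θ) = +52.104 rad/s.
V_P = V_A + ω_rod × AP, with AP = 0.0826 m along the rod.
Components: V_Px = −rω sinθ − a·ω_rod·sinφ = -15.369 m/s;  V_Py = rω cosθ + a·ω_rod·cosφ = -6.3553 m/s.
|V_P| = √(V_Px² + V_Py²) = 16.631 m/s.

16.6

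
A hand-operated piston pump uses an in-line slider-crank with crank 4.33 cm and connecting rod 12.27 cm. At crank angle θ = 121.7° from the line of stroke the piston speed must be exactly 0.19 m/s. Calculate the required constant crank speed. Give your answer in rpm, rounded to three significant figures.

61.1

For an in-line slider-crank, |v_piston| = rω|sinθ|·[1 + r cosθ/√(L² − r² sin²θ)].
With r = 0.0433 m, L = 0.1227 m, θ = 121.7°: the bracketed kinematic factor |dx/dθ| = 0.029678 m.
ω = v/|dx/dθ| = 0.19/0.029678 = 6.402 rad/s.
N = 60ω/(2π) = 61.135 rpm.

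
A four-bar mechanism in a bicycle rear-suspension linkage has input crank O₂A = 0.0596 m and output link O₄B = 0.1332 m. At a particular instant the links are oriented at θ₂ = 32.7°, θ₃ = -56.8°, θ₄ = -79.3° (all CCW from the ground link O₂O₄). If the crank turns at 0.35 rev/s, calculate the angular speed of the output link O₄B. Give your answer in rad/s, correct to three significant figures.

ω₂ = 2.199 rad/s (from 0.35 rev/s).
Differentiating the loop-closure r₂e^{iθ₂}+r₃e^{iθ₃}=r₁+r₄e^{iθ₄} gives r₂ω₂e^{iθ₂}+r₃ω₃e^{iθ₃}=r₄ω₄e^{iθ₄}.
Eliminating the other unknown: ω₄ = r₂ω₂ sin(θ₂−θ₃) / [r₄ sin(θ₄−θ₃)].
Numerator sine = +0.99996; denominator sine = -0.38268.
Result = 0.0596·2.199·(+0.99996) / (0.1332·(-0.38268)) = -2.5712 rad/s; magnitude 2.5712 rad/s.

2.57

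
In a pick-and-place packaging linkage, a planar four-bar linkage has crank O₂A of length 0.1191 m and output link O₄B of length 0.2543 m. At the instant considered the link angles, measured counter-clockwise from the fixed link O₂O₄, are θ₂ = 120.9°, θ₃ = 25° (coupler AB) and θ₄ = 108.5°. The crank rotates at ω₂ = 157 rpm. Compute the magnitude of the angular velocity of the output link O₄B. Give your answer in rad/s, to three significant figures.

ω₂ = 16.44 rad/s (from 157 rpm).
Differentiating the loop-closure r₂e^{iθ₂}+r₃e^{iθ₃}=r₁+r₄e^{iθ₄} gives r₂ω₂e^{iθ₂}+r₃ω₃e^{iθ₃}=r₄ω₄e^{iθ₄}.
Eliminating the other unknown: ω₄ = r₂ω₂ sin(θ₂−θ₃) / [r₄ sin(θ₄−θ₃)].
Numerator sine = +0.99470; denominator sine = +0.99357.
Result = 0.1191·16.44·(+0.99470) / (0.2543·(+0.99357)) = +7.7088 rad/s; magnitude 7.7088 rad/s.

7.71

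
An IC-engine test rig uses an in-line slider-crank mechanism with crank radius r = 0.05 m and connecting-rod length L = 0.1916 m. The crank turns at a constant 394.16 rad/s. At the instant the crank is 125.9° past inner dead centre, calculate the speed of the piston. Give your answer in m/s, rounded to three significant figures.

13.5

ω = 394.2 rad/s
For an in-line slider-crank, x = r cosθ + √(L² − r² sin²θ), so v = −rω sinθ·[1 + r cosθ/√(L² − r² sin²θ)].
With r = 0.05 m, L = 0.1916 m, θ = 125.9°: √(L² − r² sin²θ) = 0.18727 m.
v = −0.05·394.2·0.81004·[1 + 0.05·-0.58637/0.18727] = -13.465 m/s.
|v| = 13.465 m/s.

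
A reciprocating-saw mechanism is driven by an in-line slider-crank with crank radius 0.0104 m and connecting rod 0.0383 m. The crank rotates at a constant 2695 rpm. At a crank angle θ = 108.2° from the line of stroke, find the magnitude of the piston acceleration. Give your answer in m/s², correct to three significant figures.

444

ω = 2π·2695/60 = 282.2 rad/s
x(θ) = r cosθ + √(L² − r² sin²θ); with ω constant, a = ω²·d²x/dθ².
d²x/dθ² = −r cosθ − r²(cos2θ)/√u − r⁴ sin²2θ/(4u^{3/2}),  u = L² − r² sin²θ = 0.00136928 m².
Substituting r = 0.0104 m, L = 0.0383 m, θ = 108.2°: d²x/dθ² = +0.0055806 m.
a = ω²·d²x/dθ² = (282.2)²·(+0.0055806) = +444.48 m/s²;  |a| = 444.48 m/s².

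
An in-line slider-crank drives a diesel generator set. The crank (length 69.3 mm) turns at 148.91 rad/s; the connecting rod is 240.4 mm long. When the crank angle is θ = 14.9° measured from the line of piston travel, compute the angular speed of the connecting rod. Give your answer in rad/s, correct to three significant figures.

ω = 148.9 rad/s
The rod makes angle φ with the slider axis where L sinφ = r sinθ; differentiating, L cosφ·φ̇ = r ω cosθ.
L cosφ = √(L² − r² sin²θ) = 0.23974 m.
|ω_rod| = r ω |cosθ| / √(L² − r² sin²θ) = 0.0693·148.9·0.96638/0.23974 = 41.597 rad/s.

41.6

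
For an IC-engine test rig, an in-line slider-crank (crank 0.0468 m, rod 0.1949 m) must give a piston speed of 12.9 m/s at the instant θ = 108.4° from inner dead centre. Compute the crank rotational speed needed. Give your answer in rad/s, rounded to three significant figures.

315

For an in-line slider-crank, |v_piston| = rω|sinθ|·[1 + r cosθ/√(L² − r² sin²θ)].
With r = 0.0468 m, L = 0.1949 m, θ = 108.4°: the bracketed kinematic factor |dx/dθ| = 0.040951 m.
ω = v/|dx/dθ| = 12.9/0.040951 = 315.01 rad/s.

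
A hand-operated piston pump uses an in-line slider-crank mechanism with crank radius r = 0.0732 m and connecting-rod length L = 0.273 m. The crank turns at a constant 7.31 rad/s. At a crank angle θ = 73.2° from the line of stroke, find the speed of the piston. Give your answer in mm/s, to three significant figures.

553

ω = 7.31 rad/s
For an in-line slider-crank, x = r cosθ + √(L² − r² sin²θ), so v = −rω sinθ·[1 + r cosθ/√(L² − r² sin²θ)].
With r = 0.0732 m, L = 0.273 m, θ = 73.2°: √(L² − r² sin²θ) = 0.26385 m.
v = −0.0732·7.31·0.95732·[1 + 0.0732·0.28903/0.26385] = -0.55333 m/s.
|v| = 0.55333 m/s = 553.33 mm/s.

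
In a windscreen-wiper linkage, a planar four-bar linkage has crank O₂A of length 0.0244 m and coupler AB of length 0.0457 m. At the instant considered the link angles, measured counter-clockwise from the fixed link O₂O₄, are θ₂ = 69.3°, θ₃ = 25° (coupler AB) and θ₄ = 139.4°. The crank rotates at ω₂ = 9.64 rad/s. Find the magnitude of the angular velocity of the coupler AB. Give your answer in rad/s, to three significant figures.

5.31

ω₂ = 9.64 rad/s
Differentiating the loop-closure r₂e^{iθ₂}+r₃e^{iθ₃}=r₁+r₄e^{iθ₄} gives r₂ω₂e^{iθ₂}+r₃ω₃e^{iθ₃}=r₄ω₄e^{iθ₄}.
Eliminating the other unknown: ω₃ = r₂ω₂ sin(θ₄−θ₂) / [r₃ sin(θ₃−θ₄)].
Numerator sine = +0.94029; denominator sine = -0.91068.
Result = 0.0244·9.64·(+0.94029) / (0.0457·(-0.91068)) = -5.3143 rad/s; magnitude 5.3143 rad/s.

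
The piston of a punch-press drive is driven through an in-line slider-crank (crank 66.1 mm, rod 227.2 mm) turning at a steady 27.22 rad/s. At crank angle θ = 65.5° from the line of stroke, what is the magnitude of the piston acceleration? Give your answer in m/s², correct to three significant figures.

ω = 27.22 rad/s
x(θ) = r cosθ + √(L² − r² sin²θ); with ω constant, a = ω²·d²x/dθ².
d²x/dθ² = −r cosθ − r²(cos2θ)/√u − r⁴ sin²2θ/(4u^{3/2}),  u = L² − r² sin²θ = 0.048002 m².
Substituting r = 0.0661 m, L = 0.2272 m, θ = 65.5°: d²x/dθ² = -0.014586 m.
a = ω²·d²x/dθ² = (27.22)²·(-0.014586) = -10.808 m/s²;  |a| = 10.808 m/s².

10.8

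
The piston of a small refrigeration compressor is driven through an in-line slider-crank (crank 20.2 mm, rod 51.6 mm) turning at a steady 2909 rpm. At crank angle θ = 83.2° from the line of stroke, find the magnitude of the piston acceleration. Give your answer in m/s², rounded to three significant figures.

550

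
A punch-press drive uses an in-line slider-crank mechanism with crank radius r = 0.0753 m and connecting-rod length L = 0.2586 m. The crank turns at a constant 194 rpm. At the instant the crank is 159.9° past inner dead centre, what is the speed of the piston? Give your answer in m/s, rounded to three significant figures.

ω = 2π·194/60 = 20.32 rad/s
For an in-line slider-crank, x = r cosθ + √(L² − r² sin²θ), so v = −rω sinθ·[1 + r cosθ/√(L² − r² sin²θ)].
With r = 0.0753 m, L = 0.2586 m, θ = 159.9°: √(L² − r² sin²θ) = 0.2573 m.
v = −0.0753·20.32·0.34366·[1 + 0.0753·-0.93909/0.2573] = -0.38124 m/s.
|v| = 0.38124 m/s.

0.381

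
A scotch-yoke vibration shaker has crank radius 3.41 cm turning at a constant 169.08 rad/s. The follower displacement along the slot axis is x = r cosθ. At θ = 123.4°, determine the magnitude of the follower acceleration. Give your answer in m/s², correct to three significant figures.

537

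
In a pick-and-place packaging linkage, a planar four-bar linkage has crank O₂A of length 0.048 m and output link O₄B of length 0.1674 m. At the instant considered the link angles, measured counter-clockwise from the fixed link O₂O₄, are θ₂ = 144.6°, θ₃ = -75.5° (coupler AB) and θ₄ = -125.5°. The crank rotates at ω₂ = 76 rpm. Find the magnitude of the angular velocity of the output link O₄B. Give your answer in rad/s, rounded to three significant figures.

ω₂ = 7.959 rad/s (from 76 rpm).
Differentiating the loop-closure r₂e^{iθ₂}+r₃e^{iθ₃}=r₁+r₄e^{iθ₄} gives r₂ω₂e^{iθ₂}+r₃ω₃e^{iθ₃}=r₄ω₄e^{iθ₄}.
Eliminating the other unknown: ω₄ = r₂ω₂ sin(θ₂−θ₃) / [r₄ sin(θ₄−θ₃)].
Numerator sine = -0.64412; denominator sine = -0.76604.
Result = 0.048·7.959·(-0.64412) / (0.1674·(-0.76604)) = +1.9189 rad/s; magnitude 1.9189 rad/s.

1.92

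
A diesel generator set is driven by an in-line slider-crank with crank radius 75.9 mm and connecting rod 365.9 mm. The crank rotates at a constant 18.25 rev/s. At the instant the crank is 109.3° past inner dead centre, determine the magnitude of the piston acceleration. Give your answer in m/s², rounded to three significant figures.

ω = 2π·18.2 = 114.7 rad/s
x(θ) = r cosθ + √(L² − r² sin²θ); with ω constant, a = ω²·d²x/dθ².
d²x/dθ² = −r cosθ − r²(cos2θ)/√u − r⁴ sin²2θ/(4u^{3/2}),  u = L² − r² sin²θ = 0.128751 m².
Substituting r = 0.0759 m, L = 0.3659 m, θ = 109.3°: d²x/dθ² = +0.037563 m.
a = ω²·d²x/dθ² = (114.7)²·(+0.037563) = +493.91 m/s²;  |a| = 493.91 m/s².

494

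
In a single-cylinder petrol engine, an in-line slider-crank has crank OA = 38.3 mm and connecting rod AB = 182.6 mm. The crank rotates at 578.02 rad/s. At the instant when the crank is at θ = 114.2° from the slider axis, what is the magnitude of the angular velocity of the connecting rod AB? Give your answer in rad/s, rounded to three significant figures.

50.6

ω = 578 rad/s
The rod makes angle φ with the slider axis where L sinφ = r sinθ; differentiating, L cosφ·φ̇ = r ω cosθ.
L cosφ = √(L² − r² sin²θ) = 0.17923 m.
|ω_rod| = r ω |cosθ| / √(L² − r² sin²θ) = 0.0383·578·0.40992/0.17923 = 50.634 rad/s.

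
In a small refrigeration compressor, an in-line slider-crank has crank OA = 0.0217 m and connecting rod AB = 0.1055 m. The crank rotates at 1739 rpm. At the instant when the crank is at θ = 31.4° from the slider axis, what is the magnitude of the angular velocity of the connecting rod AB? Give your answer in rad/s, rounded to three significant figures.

ω = 182.1 rad/s (converted from 1739 rpm).
The rod makes angle φ with the slider axis where L sinφ = r sinθ; differentiating, L cosφ·φ̇ = r ω cosθ.
L cosφ = √(L² − r² sin²θ) = 0.10489 m.
|ω_rod| = r ω |cosθ| / √(L² − r² sin²θ) = 0.0217·182.1·0.85355/0.10489 = 32.157 rad/s.

32.2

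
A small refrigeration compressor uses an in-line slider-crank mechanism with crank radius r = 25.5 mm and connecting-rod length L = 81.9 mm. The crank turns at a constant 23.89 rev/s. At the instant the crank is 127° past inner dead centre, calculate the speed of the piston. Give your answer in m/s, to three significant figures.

2.47

ω = 2π·23.9 = 150.1 rad/s
For an in-line slider-crank, x = r cosθ + √(L² − r² sin²θ), so v = −rω sinθ·[1 + r cosθ/√(L² − r² sin²θ)].
With r = 0.0255 m, L = 0.0819 m, θ = 127°: √(L² − r² sin²θ) = 0.079328 m.
v = −0.0255·150.1·0.79864·[1 + 0.0255·-0.60182/0.079328] = -2.4655 m/s.
|v| = 2.4655 m/s.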